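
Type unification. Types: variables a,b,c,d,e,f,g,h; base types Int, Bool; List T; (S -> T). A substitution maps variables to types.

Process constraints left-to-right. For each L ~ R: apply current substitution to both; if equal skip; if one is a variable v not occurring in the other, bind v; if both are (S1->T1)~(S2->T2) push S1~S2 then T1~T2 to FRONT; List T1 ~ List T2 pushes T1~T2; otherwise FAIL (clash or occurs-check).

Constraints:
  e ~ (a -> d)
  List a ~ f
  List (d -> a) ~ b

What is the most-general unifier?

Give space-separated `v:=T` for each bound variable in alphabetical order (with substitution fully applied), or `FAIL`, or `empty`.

step 1: unify e ~ (a -> d)  [subst: {-} | 2 pending]
  bind e := (a -> d)
step 2: unify List a ~ f  [subst: {e:=(a -> d)} | 1 pending]
  bind f := List a
step 3: unify List (d -> a) ~ b  [subst: {e:=(a -> d), f:=List a} | 0 pending]
  bind b := List (d -> a)

Answer: b:=List (d -> a) e:=(a -> d) f:=List a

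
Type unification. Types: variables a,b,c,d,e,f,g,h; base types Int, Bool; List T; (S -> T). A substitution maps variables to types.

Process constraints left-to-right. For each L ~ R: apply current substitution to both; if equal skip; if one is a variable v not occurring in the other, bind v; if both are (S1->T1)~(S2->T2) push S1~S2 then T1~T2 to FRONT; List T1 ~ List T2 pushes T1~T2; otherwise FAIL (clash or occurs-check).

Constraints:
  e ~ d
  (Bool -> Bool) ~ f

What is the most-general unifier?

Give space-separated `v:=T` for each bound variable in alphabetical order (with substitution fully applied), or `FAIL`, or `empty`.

Answer: e:=d f:=(Bool -> Bool)

Derivation:
step 1: unify e ~ d  [subst: {-} | 1 pending]
  bind e := d
step 2: unify (Bool -> Bool) ~ f  [subst: {e:=d} | 0 pending]
  bind f := (Bool -> Bool)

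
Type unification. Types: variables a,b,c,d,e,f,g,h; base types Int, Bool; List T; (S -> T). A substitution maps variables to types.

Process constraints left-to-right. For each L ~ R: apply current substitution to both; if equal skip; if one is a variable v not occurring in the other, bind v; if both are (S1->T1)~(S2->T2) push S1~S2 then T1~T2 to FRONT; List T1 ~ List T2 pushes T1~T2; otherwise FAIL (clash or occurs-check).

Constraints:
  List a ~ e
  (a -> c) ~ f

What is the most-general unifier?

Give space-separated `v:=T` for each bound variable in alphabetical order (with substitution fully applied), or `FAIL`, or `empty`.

Answer: e:=List a f:=(a -> c)

Derivation:
step 1: unify List a ~ e  [subst: {-} | 1 pending]
  bind e := List a
step 2: unify (a -> c) ~ f  [subst: {e:=List a} | 0 pending]
  bind f := (a -> c)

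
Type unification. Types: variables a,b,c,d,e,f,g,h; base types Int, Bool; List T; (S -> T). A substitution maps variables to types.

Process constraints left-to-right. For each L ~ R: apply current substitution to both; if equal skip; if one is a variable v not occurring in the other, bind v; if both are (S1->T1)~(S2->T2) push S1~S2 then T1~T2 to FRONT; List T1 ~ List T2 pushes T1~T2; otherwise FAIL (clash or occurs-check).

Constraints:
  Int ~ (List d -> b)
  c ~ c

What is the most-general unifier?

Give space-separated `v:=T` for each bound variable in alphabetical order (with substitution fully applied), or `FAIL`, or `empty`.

step 1: unify Int ~ (List d -> b)  [subst: {-} | 1 pending]
  clash: Int vs (List d -> b)

Answer: FAIL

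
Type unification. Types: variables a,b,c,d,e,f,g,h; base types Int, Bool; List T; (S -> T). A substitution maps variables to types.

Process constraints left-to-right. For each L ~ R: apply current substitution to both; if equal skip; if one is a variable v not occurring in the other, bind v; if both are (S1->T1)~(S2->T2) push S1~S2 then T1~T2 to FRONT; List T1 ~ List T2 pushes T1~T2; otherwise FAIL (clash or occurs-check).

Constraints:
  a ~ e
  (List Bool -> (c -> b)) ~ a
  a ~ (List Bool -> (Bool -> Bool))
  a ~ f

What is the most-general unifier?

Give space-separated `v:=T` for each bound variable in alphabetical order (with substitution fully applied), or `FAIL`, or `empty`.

Answer: a:=(List Bool -> (Bool -> Bool)) b:=Bool c:=Bool e:=(List Bool -> (Bool -> Bool)) f:=(List Bool -> (Bool -> Bool))

Derivation:
step 1: unify a ~ e  [subst: {-} | 3 pending]
  bind a := e
step 2: unify (List Bool -> (c -> b)) ~ e  [subst: {a:=e} | 2 pending]
  bind e := (List Bool -> (c -> b))
step 3: unify (List Bool -> (c -> b)) ~ (List Bool -> (Bool -> Bool))  [subst: {a:=e, e:=(List Bool -> (c -> b))} | 1 pending]
  -> decompose arrow: push List Bool~List Bool, (c -> b)~(Bool -> Bool)
step 4: unify List Bool ~ List Bool  [subst: {a:=e, e:=(List Bool -> (c -> b))} | 2 pending]
  -> identical, skip
step 5: unify (c -> b) ~ (Bool -> Bool)  [subst: {a:=e, e:=(List Bool -> (c -> b))} | 1 pending]
  -> decompose arrow: push c~Bool, b~Bool
step 6: unify c ~ Bool  [subst: {a:=e, e:=(List Bool -> (c -> b))} | 2 pending]
  bind c := Bool
step 7: unify b ~ Bool  [subst: {a:=e, e:=(List Bool -> (c -> b)), c:=Bool} | 1 pending]
  bind b := Bool
step 8: unify (List Bool -> (Bool -> Bool)) ~ f  [subst: {a:=e, e:=(List Bool -> (c -> b)), c:=Bool, b:=Bool} | 0 pending]
  bind f := (List Bool -> (Bool -> Bool))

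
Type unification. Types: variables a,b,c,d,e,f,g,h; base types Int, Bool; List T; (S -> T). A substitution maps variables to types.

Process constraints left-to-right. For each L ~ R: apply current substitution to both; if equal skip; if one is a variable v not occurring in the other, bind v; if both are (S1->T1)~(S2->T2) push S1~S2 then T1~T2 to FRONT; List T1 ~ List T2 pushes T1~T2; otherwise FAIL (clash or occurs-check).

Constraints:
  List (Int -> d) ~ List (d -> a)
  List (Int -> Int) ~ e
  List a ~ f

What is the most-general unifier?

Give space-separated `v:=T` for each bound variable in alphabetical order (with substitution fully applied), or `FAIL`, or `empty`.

Answer: a:=Int d:=Int e:=List (Int -> Int) f:=List Int

Derivation:
step 1: unify List (Int -> d) ~ List (d -> a)  [subst: {-} | 2 pending]
  -> decompose List: push (Int -> d)~(d -> a)
step 2: unify (Int -> d) ~ (d -> a)  [subst: {-} | 2 pending]
  -> decompose arrow: push Int~d, d~a
step 3: unify Int ~ d  [subst: {-} | 3 pending]
  bind d := Int
step 4: unify Int ~ a  [subst: {d:=Int} | 2 pending]
  bind a := Int
step 5: unify List (Int -> Int) ~ e  [subst: {d:=Int, a:=Int} | 1 pending]
  bind e := List (Int -> Int)
step 6: unify List Int ~ f  [subst: {d:=Int, a:=Int, e:=List (Int -> Int)} | 0 pending]
  bind f := List Int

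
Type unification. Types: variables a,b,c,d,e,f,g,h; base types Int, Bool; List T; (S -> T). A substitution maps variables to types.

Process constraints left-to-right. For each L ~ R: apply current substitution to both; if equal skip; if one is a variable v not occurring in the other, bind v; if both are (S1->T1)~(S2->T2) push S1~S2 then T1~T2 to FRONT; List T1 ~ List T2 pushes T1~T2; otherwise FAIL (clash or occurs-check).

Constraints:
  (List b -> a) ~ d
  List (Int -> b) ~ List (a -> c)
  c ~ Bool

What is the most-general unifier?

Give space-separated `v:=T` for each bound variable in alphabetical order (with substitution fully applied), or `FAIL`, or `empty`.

Answer: a:=Int b:=Bool c:=Bool d:=(List Bool -> Int)

Derivation:
step 1: unify (List b -> a) ~ d  [subst: {-} | 2 pending]
  bind d := (List b -> a)
step 2: unify List (Int -> b) ~ List (a -> c)  [subst: {d:=(List b -> a)} | 1 pending]
  -> decompose List: push (Int -> b)~(a -> c)
step 3: unify (Int -> b) ~ (a -> c)  [subst: {d:=(List b -> a)} | 1 pending]
  -> decompose arrow: push Int~a, b~c
step 4: unify Int ~ a  [subst: {d:=(List b -> a)} | 2 pending]
  bind a := Int
step 5: unify b ~ c  [subst: {d:=(List b -> a), a:=Int} | 1 pending]
  bind b := c
step 6: unify c ~ Bool  [subst: {d:=(List b -> a), a:=Int, b:=c} | 0 pending]
  bind c := Bool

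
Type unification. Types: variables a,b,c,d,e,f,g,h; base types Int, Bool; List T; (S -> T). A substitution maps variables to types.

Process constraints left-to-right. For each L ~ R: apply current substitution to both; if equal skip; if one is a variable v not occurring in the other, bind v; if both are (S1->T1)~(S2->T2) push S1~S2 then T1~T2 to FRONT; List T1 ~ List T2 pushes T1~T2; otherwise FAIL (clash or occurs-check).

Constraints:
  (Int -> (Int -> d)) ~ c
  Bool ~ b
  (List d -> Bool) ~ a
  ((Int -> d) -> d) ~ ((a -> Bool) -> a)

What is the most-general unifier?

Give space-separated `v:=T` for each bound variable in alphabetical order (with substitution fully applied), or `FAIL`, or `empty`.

Answer: FAIL

Derivation:
step 1: unify (Int -> (Int -> d)) ~ c  [subst: {-} | 3 pending]
  bind c := (Int -> (Int -> d))
step 2: unify Bool ~ b  [subst: {c:=(Int -> (Int -> d))} | 2 pending]
  bind b := Bool
step 3: unify (List d -> Bool) ~ a  [subst: {c:=(Int -> (Int -> d)), b:=Bool} | 1 pending]
  bind a := (List d -> Bool)
step 4: unify ((Int -> d) -> d) ~ (((List d -> Bool) -> Bool) -> (List d -> Bool))  [subst: {c:=(Int -> (Int -> d)), b:=Bool, a:=(List d -> Bool)} | 0 pending]
  -> decompose arrow: push (Int -> d)~((List d -> Bool) -> Bool), d~(List d -> Bool)
step 5: unify (Int -> d) ~ ((List d -> Bool) -> Bool)  [subst: {c:=(Int -> (Int -> d)), b:=Bool, a:=(List d -> Bool)} | 1 pending]
  -> decompose arrow: push Int~(List d -> Bool), d~Bool
step 6: unify Int ~ (List d -> Bool)  [subst: {c:=(Int -> (Int -> d)), b:=Bool, a:=(List d -> Bool)} | 2 pending]
  clash: Int vs (List d -> Bool)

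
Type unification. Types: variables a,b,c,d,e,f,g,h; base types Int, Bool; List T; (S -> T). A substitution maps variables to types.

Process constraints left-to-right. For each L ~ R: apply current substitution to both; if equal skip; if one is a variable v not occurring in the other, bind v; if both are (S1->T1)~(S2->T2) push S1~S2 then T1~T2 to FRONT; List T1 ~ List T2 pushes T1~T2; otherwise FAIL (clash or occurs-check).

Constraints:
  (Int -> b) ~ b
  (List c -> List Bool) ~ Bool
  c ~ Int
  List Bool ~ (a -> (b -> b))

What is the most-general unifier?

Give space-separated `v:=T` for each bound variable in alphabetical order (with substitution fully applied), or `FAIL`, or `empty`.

Answer: FAIL

Derivation:
step 1: unify (Int -> b) ~ b  [subst: {-} | 3 pending]
  occurs-check fail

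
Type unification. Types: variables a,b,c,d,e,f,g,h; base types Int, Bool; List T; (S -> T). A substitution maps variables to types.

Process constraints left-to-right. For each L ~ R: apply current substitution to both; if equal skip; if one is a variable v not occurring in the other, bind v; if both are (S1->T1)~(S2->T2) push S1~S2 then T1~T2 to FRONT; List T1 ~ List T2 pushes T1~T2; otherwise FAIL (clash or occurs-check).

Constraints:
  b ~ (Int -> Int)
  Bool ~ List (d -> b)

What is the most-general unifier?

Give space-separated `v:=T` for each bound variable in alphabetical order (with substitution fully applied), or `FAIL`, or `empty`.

step 1: unify b ~ (Int -> Int)  [subst: {-} | 1 pending]
  bind b := (Int -> Int)
step 2: unify Bool ~ List (d -> (Int -> Int))  [subst: {b:=(Int -> Int)} | 0 pending]
  clash: Bool vs List (d -> (Int -> Int))

Answer: FAIL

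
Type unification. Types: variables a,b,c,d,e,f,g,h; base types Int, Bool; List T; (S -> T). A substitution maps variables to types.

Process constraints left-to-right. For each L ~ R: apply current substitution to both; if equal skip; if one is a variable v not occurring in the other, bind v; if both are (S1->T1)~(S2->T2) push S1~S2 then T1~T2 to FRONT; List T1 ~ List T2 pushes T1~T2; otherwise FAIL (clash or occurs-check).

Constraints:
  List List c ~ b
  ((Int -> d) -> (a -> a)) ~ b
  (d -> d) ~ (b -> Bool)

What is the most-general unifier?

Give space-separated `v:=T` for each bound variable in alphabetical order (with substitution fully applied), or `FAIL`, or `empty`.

step 1: unify List List c ~ b  [subst: {-} | 2 pending]
  bind b := List List c
step 2: unify ((Int -> d) -> (a -> a)) ~ List List c  [subst: {b:=List List c} | 1 pending]
  clash: ((Int -> d) -> (a -> a)) vs List List c

Answer: FAIL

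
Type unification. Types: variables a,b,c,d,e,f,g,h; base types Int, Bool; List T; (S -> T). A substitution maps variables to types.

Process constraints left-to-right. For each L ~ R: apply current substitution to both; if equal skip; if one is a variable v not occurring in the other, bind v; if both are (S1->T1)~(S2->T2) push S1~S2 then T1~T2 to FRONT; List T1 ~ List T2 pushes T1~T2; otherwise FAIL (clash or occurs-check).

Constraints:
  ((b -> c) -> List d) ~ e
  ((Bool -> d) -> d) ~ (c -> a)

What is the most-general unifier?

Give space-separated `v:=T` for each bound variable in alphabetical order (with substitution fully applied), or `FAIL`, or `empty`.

step 1: unify ((b -> c) -> List d) ~ e  [subst: {-} | 1 pending]
  bind e := ((b -> c) -> List d)
step 2: unify ((Bool -> d) -> d) ~ (c -> a)  [subst: {e:=((b -> c) -> List d)} | 0 pending]
  -> decompose arrow: push (Bool -> d)~c, d~a
step 3: unify (Bool -> d) ~ c  [subst: {e:=((b -> c) -> List d)} | 1 pending]
  bind c := (Bool -> d)
step 4: unify d ~ a  [subst: {e:=((b -> c) -> List d), c:=(Bool -> d)} | 0 pending]
  bind d := a

Answer: c:=(Bool -> a) d:=a e:=((b -> (Bool -> a)) -> List a)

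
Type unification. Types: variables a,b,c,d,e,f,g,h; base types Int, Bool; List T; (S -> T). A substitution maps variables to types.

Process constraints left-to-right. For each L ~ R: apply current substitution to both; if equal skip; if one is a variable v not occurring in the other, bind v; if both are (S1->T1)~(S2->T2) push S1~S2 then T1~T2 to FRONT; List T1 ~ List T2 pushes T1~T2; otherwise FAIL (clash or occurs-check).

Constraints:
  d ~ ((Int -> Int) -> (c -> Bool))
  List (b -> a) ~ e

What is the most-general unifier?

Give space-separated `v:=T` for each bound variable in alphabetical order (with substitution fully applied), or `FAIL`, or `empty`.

step 1: unify d ~ ((Int -> Int) -> (c -> Bool))  [subst: {-} | 1 pending]
  bind d := ((Int -> Int) -> (c -> Bool))
step 2: unify List (b -> a) ~ e  [subst: {d:=((Int -> Int) -> (c -> Bool))} | 0 pending]
  bind e := List (b -> a)

Answer: d:=((Int -> Int) -> (c -> Bool)) e:=List (b -> a)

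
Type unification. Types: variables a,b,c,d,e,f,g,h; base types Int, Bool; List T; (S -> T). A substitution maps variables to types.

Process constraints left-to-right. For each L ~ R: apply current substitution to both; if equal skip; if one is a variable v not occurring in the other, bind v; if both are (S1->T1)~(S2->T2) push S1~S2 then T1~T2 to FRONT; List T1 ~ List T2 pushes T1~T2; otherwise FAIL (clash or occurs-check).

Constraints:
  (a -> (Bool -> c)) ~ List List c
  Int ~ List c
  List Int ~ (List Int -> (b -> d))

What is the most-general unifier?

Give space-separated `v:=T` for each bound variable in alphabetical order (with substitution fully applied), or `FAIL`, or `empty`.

step 1: unify (a -> (Bool -> c)) ~ List List c  [subst: {-} | 2 pending]
  clash: (a -> (Bool -> c)) vs List List c

Answer: FAIL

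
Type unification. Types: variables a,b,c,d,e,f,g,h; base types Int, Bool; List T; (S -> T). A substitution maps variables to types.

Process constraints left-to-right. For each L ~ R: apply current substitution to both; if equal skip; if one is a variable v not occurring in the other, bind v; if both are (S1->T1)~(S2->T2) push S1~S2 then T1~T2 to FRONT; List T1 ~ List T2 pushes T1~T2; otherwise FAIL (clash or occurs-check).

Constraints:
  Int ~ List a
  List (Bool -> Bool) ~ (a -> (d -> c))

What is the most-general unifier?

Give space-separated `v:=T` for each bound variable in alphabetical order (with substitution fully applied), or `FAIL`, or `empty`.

step 1: unify Int ~ List a  [subst: {-} | 1 pending]
  clash: Int vs List a

Answer: FAIL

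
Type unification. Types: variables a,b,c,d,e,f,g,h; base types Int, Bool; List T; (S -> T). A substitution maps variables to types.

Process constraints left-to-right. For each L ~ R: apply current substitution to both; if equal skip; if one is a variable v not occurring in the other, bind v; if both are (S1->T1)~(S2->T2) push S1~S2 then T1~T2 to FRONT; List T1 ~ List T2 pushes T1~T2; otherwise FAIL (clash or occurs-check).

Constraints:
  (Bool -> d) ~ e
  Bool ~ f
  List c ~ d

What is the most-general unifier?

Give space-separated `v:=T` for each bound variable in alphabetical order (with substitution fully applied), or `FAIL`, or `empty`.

Answer: d:=List c e:=(Bool -> List c) f:=Bool

Derivation:
step 1: unify (Bool -> d) ~ e  [subst: {-} | 2 pending]
  bind e := (Bool -> d)
step 2: unify Bool ~ f  [subst: {e:=(Bool -> d)} | 1 pending]
  bind f := Bool
step 3: unify List c ~ d  [subst: {e:=(Bool -> d), f:=Bool} | 0 pending]
  bind d := List c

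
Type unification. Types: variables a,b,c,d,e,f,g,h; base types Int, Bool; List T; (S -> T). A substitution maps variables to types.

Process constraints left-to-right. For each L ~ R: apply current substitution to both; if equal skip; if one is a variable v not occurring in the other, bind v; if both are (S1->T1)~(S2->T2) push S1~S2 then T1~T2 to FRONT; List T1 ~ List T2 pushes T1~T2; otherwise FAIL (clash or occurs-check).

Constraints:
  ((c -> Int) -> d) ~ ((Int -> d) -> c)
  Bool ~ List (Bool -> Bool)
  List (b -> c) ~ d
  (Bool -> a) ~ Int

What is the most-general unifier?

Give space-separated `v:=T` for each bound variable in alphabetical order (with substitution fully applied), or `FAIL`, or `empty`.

step 1: unify ((c -> Int) -> d) ~ ((Int -> d) -> c)  [subst: {-} | 3 pending]
  -> decompose arrow: push (c -> Int)~(Int -> d), d~c
step 2: unify (c -> Int) ~ (Int -> d)  [subst: {-} | 4 pending]
  -> decompose arrow: push c~Int, Int~d
step 3: unify c ~ Int  [subst: {-} | 5 pending]
  bind c := Int
step 4: unify Int ~ d  [subst: {c:=Int} | 4 pending]
  bind d := Int
step 5: unify Int ~ Int  [subst: {c:=Int, d:=Int} | 3 pending]
  -> identical, skip
step 6: unify Bool ~ List (Bool -> Bool)  [subst: {c:=Int, d:=Int} | 2 pending]
  clash: Bool vs List (Bool -> Bool)

Answer: FAIL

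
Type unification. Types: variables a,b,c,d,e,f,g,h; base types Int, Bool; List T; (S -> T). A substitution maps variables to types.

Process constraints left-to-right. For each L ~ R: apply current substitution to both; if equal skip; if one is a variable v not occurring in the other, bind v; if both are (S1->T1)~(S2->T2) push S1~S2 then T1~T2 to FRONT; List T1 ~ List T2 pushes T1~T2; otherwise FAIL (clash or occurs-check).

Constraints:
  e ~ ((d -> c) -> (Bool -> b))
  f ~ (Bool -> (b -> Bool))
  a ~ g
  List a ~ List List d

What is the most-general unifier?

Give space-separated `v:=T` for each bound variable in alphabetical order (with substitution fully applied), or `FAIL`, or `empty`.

step 1: unify e ~ ((d -> c) -> (Bool -> b))  [subst: {-} | 3 pending]
  bind e := ((d -> c) -> (Bool -> b))
step 2: unify f ~ (Bool -> (b -> Bool))  [subst: {e:=((d -> c) -> (Bool -> b))} | 2 pending]
  bind f := (Bool -> (b -> Bool))
step 3: unify a ~ g  [subst: {e:=((d -> c) -> (Bool -> b)), f:=(Bool -> (b -> Bool))} | 1 pending]
  bind a := g
step 4: unify List g ~ List List d  [subst: {e:=((d -> c) -> (Bool -> b)), f:=(Bool -> (b -> Bool)), a:=g} | 0 pending]
  -> decompose List: push g~List d
step 5: unify g ~ List d  [subst: {e:=((d -> c) -> (Bool -> b)), f:=(Bool -> (b -> Bool)), a:=g} | 0 pending]
  bind g := List d

Answer: a:=List d e:=((d -> c) -> (Bool -> b)) f:=(Bool -> (b -> Bool)) g:=List d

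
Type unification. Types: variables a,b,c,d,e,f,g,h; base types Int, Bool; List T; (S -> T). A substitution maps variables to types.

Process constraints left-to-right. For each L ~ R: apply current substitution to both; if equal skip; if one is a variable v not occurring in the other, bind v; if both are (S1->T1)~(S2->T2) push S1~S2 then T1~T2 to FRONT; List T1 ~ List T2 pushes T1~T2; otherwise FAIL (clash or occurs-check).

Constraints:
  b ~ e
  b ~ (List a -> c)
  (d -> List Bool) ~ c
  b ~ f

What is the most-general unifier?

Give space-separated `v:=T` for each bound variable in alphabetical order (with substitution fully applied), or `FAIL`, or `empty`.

step 1: unify b ~ e  [subst: {-} | 3 pending]
  bind b := e
step 2: unify e ~ (List a -> c)  [subst: {b:=e} | 2 pending]
  bind e := (List a -> c)
step 3: unify (d -> List Bool) ~ c  [subst: {b:=e, e:=(List a -> c)} | 1 pending]
  bind c := (d -> List Bool)
step 4: unify (List a -> (d -> List Bool)) ~ f  [subst: {b:=e, e:=(List a -> c), c:=(d -> List Bool)} | 0 pending]
  bind f := (List a -> (d -> List Bool))

Answer: b:=(List a -> (d -> List Bool)) c:=(d -> List Bool) e:=(List a -> (d -> List Bool)) f:=(List a -> (d -> List Bool))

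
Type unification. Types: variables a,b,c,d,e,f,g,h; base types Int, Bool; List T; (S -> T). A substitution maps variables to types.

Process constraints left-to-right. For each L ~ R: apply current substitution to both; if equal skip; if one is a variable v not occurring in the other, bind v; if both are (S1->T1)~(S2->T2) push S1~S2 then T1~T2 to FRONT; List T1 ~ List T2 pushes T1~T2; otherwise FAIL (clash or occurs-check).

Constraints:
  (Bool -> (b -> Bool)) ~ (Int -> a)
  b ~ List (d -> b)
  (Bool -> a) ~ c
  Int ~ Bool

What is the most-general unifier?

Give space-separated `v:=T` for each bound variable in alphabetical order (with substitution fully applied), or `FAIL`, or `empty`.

Answer: FAIL

Derivation:
step 1: unify (Bool -> (b -> Bool)) ~ (Int -> a)  [subst: {-} | 3 pending]
  -> decompose arrow: push Bool~Int, (b -> Bool)~a
step 2: unify Bool ~ Int  [subst: {-} | 4 pending]
  clash: Bool vs Int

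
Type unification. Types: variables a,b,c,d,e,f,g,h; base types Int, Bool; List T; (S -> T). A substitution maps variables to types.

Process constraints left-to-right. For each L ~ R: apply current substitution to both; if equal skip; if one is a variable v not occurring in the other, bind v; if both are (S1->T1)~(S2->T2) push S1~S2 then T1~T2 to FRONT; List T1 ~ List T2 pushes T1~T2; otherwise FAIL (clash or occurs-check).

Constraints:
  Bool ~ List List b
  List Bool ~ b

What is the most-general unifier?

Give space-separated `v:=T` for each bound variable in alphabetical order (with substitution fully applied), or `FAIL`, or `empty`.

Answer: FAIL

Derivation:
step 1: unify Bool ~ List List b  [subst: {-} | 1 pending]
  clash: Bool vs List List b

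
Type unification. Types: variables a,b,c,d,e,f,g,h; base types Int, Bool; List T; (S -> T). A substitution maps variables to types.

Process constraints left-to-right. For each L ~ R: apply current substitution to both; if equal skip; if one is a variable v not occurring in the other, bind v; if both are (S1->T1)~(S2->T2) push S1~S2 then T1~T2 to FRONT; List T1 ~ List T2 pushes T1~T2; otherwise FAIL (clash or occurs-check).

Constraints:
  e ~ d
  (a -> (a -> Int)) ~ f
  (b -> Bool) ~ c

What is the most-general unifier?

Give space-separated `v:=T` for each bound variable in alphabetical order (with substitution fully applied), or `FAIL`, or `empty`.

Answer: c:=(b -> Bool) e:=d f:=(a -> (a -> Int))

Derivation:
step 1: unify e ~ d  [subst: {-} | 2 pending]
  bind e := d
step 2: unify (a -> (a -> Int)) ~ f  [subst: {e:=d} | 1 pending]
  bind f := (a -> (a -> Int))
step 3: unify (b -> Bool) ~ c  [subst: {e:=d, f:=(a -> (a -> Int))} | 0 pending]
  bind c := (b -> Bool)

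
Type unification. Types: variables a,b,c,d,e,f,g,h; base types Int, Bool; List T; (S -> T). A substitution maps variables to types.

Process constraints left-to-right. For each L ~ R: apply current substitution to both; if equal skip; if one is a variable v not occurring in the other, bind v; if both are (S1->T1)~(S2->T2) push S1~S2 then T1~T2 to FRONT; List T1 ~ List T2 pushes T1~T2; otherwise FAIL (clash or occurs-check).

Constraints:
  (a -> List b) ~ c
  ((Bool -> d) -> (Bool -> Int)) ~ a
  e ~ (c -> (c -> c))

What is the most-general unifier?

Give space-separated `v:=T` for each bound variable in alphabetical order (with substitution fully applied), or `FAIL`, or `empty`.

Answer: a:=((Bool -> d) -> (Bool -> Int)) c:=(((Bool -> d) -> (Bool -> Int)) -> List b) e:=((((Bool -> d) -> (Bool -> Int)) -> List b) -> ((((Bool -> d) -> (Bool -> Int)) -> List b) -> (((Bool -> d) -> (Bool -> Int)) -> List b)))

Derivation:
step 1: unify (a -> List b) ~ c  [subst: {-} | 2 pending]
  bind c := (a -> List b)
step 2: unify ((Bool -> d) -> (Bool -> Int)) ~ a  [subst: {c:=(a -> List b)} | 1 pending]
  bind a := ((Bool -> d) -> (Bool -> Int))
step 3: unify e ~ ((((Bool -> d) -> (Bool -> Int)) -> List b) -> ((((Bool -> d) -> (Bool -> Int)) -> List b) -> (((Bool -> d) -> (Bool -> Int)) -> List b)))  [subst: {c:=(a -> List b), a:=((Bool -> d) -> (Bool -> Int))} | 0 pending]
  bind e := ((((Bool -> d) -> (Bool -> Int)) -> List b) -> ((((Bool -> d) -> (Bool -> Int)) -> List b) -> (((Bool -> d) -> (Bool -> Int)) -> List b)))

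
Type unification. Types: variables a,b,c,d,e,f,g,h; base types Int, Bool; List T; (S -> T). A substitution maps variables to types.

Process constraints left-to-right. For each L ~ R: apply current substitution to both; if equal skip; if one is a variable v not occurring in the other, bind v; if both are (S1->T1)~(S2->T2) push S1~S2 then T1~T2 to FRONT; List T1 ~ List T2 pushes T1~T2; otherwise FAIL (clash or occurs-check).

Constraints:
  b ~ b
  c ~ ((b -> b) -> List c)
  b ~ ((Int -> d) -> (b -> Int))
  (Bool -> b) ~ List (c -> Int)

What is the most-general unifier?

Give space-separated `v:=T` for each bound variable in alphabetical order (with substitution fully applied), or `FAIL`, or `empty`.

step 1: unify b ~ b  [subst: {-} | 3 pending]
  -> identical, skip
step 2: unify c ~ ((b -> b) -> List c)  [subst: {-} | 2 pending]
  occurs-check fail: c in ((b -> b) -> List c)

Answer: FAIL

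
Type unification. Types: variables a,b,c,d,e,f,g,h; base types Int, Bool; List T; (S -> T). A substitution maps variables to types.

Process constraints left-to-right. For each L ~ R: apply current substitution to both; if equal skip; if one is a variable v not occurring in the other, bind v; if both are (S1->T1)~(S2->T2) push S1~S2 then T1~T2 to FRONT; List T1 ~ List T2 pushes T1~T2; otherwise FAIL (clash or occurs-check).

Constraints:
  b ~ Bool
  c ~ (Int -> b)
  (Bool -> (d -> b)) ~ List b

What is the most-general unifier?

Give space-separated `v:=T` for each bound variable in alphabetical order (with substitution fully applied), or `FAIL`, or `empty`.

step 1: unify b ~ Bool  [subst: {-} | 2 pending]
  bind b := Bool
step 2: unify c ~ (Int -> Bool)  [subst: {b:=Bool} | 1 pending]
  bind c := (Int -> Bool)
step 3: unify (Bool -> (d -> Bool)) ~ List Bool  [subst: {b:=Bool, c:=(Int -> Bool)} | 0 pending]
  clash: (Bool -> (d -> Bool)) vs List Bool

Answer: FAIL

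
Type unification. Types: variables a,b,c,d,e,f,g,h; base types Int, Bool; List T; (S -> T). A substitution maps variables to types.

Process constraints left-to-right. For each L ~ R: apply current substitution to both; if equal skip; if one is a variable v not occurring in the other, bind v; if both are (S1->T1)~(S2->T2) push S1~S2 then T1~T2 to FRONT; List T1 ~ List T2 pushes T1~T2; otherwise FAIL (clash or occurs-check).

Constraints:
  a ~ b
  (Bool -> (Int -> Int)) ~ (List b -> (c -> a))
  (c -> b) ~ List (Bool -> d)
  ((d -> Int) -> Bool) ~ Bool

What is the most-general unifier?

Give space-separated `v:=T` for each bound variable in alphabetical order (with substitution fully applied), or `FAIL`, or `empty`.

Answer: FAIL

Derivation:
step 1: unify a ~ b  [subst: {-} | 3 pending]
  bind a := b
step 2: unify (Bool -> (Int -> Int)) ~ (List b -> (c -> b))  [subst: {a:=b} | 2 pending]
  -> decompose arrow: push Bool~List b, (Int -> Int)~(c -> b)
step 3: unify Bool ~ List b  [subst: {a:=b} | 3 pending]
  clash: Bool vs List b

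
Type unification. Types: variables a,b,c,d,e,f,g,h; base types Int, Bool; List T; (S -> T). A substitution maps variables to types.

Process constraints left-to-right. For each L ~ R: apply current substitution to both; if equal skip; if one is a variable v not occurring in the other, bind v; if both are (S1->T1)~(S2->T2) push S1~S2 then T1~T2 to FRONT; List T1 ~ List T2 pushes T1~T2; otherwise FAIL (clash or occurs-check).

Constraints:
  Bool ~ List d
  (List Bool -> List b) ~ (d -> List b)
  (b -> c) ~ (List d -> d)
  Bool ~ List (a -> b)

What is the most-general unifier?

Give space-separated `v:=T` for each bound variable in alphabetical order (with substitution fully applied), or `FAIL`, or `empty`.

Answer: FAIL

Derivation:
step 1: unify Bool ~ List d  [subst: {-} | 3 pending]
  clash: Bool vs List d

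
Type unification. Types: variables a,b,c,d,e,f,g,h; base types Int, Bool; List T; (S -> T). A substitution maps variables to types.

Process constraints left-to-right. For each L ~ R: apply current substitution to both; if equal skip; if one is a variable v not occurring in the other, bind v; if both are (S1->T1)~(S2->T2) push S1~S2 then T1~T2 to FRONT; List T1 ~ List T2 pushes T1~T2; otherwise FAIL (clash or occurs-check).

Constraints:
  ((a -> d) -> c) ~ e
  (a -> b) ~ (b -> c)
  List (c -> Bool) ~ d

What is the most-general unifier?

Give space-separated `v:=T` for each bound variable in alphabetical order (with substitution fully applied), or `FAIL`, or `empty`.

step 1: unify ((a -> d) -> c) ~ e  [subst: {-} | 2 pending]
  bind e := ((a -> d) -> c)
step 2: unify (a -> b) ~ (b -> c)  [subst: {e:=((a -> d) -> c)} | 1 pending]
  -> decompose arrow: push a~b, b~c
step 3: unify a ~ b  [subst: {e:=((a -> d) -> c)} | 2 pending]
  bind a := b
step 4: unify b ~ c  [subst: {e:=((a -> d) -> c), a:=b} | 1 pending]
  bind b := c
step 5: unify List (c -> Bool) ~ d  [subst: {e:=((a -> d) -> c), a:=b, b:=c} | 0 pending]
  bind d := List (c -> Bool)

Answer: a:=c b:=c d:=List (c -> Bool) e:=((c -> List (c -> Bool)) -> c)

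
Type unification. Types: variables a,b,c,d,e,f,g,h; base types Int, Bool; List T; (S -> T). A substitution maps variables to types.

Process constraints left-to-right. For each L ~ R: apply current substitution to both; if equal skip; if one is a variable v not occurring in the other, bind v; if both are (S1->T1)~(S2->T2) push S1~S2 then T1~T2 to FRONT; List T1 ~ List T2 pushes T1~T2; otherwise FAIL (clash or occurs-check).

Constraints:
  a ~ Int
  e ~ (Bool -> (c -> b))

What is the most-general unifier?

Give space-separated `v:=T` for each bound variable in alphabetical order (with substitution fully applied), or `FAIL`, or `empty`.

Answer: a:=Int e:=(Bool -> (c -> b))

Derivation:
step 1: unify a ~ Int  [subst: {-} | 1 pending]
  bind a := Int
step 2: unify e ~ (Bool -> (c -> b))  [subst: {a:=Int} | 0 pending]
  bind e := (Bool -> (c -> b))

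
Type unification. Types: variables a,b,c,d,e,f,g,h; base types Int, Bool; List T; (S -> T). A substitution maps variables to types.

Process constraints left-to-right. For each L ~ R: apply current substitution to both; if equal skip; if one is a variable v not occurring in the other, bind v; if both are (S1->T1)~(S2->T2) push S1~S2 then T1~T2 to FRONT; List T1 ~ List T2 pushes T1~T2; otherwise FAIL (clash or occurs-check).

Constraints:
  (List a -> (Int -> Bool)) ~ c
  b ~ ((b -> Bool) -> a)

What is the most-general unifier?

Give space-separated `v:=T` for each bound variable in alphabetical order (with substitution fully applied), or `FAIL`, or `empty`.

step 1: unify (List a -> (Int -> Bool)) ~ c  [subst: {-} | 1 pending]
  bind c := (List a -> (Int -> Bool))
step 2: unify b ~ ((b -> Bool) -> a)  [subst: {c:=(List a -> (Int -> Bool))} | 0 pending]
  occurs-check fail: b in ((b -> Bool) -> a)

Answer: FAIL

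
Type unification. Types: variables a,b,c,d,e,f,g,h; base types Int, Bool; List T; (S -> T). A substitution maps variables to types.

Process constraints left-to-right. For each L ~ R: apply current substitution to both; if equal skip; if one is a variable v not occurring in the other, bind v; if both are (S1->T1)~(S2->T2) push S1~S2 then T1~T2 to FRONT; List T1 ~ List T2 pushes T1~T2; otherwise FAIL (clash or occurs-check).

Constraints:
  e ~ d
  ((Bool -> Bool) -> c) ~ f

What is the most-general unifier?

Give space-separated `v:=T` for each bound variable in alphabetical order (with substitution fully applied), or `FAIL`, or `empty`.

step 1: unify e ~ d  [subst: {-} | 1 pending]
  bind e := d
step 2: unify ((Bool -> Bool) -> c) ~ f  [subst: {e:=d} | 0 pending]
  bind f := ((Bool -> Bool) -> c)

Answer: e:=d f:=((Bool -> Bool) -> c)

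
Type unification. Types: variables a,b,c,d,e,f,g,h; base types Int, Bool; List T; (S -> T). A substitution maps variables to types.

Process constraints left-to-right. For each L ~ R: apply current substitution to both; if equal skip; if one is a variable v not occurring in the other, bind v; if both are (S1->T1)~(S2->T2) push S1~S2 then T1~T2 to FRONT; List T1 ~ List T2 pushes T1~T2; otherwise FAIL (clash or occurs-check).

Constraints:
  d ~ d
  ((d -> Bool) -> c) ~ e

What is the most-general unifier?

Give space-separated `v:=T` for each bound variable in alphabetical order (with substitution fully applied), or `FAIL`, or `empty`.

step 1: unify d ~ d  [subst: {-} | 1 pending]
  -> identical, skip
step 2: unify ((d -> Bool) -> c) ~ e  [subst: {-} | 0 pending]
  bind e := ((d -> Bool) -> c)

Answer: e:=((d -> Bool) -> c)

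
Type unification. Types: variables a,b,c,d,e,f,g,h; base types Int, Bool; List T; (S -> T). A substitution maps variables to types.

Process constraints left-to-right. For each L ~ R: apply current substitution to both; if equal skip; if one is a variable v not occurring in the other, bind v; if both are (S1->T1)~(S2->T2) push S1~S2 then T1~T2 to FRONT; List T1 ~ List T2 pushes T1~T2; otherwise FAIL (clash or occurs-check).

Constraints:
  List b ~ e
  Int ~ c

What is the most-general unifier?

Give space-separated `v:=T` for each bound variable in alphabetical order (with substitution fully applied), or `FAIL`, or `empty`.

step 1: unify List b ~ e  [subst: {-} | 1 pending]
  bind e := List b
step 2: unify Int ~ c  [subst: {e:=List b} | 0 pending]
  bind c := Int

Answer: c:=Int e:=List b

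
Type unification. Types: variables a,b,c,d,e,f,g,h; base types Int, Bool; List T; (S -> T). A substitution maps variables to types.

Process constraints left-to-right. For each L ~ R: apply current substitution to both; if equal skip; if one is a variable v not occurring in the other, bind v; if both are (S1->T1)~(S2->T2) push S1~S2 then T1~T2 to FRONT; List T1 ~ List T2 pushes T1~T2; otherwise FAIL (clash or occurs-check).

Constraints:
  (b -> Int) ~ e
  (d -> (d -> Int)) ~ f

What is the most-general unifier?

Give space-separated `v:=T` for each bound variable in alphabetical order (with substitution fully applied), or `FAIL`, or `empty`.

step 1: unify (b -> Int) ~ e  [subst: {-} | 1 pending]
  bind e := (b -> Int)
step 2: unify (d -> (d -> Int)) ~ f  [subst: {e:=(b -> Int)} | 0 pending]
  bind f := (d -> (d -> Int))

Answer: e:=(b -> Int) f:=(d -> (d -> Int))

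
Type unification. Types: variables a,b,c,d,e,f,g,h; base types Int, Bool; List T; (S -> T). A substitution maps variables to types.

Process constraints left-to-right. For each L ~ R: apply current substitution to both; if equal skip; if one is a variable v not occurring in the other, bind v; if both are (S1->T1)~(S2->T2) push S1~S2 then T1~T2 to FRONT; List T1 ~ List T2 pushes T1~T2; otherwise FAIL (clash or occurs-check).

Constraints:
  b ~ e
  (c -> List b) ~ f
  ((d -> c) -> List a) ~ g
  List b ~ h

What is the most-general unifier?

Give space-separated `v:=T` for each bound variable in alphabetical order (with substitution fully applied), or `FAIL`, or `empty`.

Answer: b:=e f:=(c -> List e) g:=((d -> c) -> List a) h:=List e

Derivation:
step 1: unify b ~ e  [subst: {-} | 3 pending]
  bind b := e
step 2: unify (c -> List e) ~ f  [subst: {b:=e} | 2 pending]
  bind f := (c -> List e)
step 3: unify ((d -> c) -> List a) ~ g  [subst: {b:=e, f:=(c -> List e)} | 1 pending]
  bind g := ((d -> c) -> List a)
step 4: unify List e ~ h  [subst: {b:=e, f:=(c -> List e), g:=((d -> c) -> List a)} | 0 pending]
  bind h := List e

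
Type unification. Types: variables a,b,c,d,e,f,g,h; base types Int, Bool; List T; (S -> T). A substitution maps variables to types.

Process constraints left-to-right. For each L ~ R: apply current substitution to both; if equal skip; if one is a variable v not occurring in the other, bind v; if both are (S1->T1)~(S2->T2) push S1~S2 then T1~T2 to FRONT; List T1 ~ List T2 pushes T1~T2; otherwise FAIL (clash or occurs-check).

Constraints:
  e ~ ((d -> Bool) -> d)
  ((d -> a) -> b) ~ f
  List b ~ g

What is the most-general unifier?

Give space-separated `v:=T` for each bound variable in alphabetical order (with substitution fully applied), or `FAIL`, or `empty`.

Answer: e:=((d -> Bool) -> d) f:=((d -> a) -> b) g:=List b

Derivation:
step 1: unify e ~ ((d -> Bool) -> d)  [subst: {-} | 2 pending]
  bind e := ((d -> Bool) -> d)
step 2: unify ((d -> a) -> b) ~ f  [subst: {e:=((d -> Bool) -> d)} | 1 pending]
  bind f := ((d -> a) -> b)
step 3: unify List b ~ g  [subst: {e:=((d -> Bool) -> d), f:=((d -> a) -> b)} | 0 pending]
  bind g := List b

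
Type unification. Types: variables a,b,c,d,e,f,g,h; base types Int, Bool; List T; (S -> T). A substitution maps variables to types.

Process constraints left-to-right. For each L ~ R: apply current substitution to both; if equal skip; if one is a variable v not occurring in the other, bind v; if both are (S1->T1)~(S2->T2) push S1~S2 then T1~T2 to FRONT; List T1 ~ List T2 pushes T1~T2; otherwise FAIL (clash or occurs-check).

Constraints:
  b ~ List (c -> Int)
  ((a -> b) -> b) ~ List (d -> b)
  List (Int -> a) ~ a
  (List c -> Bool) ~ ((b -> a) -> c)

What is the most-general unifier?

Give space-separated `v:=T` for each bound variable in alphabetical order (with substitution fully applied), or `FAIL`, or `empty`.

Answer: FAIL

Derivation:
step 1: unify b ~ List (c -> Int)  [subst: {-} | 3 pending]
  bind b := List (c -> Int)
step 2: unify ((a -> List (c -> Int)) -> List (c -> Int)) ~ List (d -> List (c -> Int))  [subst: {b:=List (c -> Int)} | 2 pending]
  clash: ((a -> List (c -> Int)) -> List (c -> Int)) vs List (d -> List (c -> Int))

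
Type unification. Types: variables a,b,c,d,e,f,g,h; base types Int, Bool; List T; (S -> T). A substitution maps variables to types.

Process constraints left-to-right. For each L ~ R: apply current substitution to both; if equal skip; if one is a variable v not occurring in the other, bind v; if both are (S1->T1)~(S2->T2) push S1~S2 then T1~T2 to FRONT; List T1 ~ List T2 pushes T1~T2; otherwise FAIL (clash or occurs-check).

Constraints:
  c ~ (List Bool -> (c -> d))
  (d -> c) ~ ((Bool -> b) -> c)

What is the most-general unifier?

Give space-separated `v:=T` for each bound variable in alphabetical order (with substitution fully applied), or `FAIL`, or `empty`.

Answer: FAIL

Derivation:
step 1: unify c ~ (List Bool -> (c -> d))  [subst: {-} | 1 pending]
  occurs-check fail: c in (List Bool -> (c -> d))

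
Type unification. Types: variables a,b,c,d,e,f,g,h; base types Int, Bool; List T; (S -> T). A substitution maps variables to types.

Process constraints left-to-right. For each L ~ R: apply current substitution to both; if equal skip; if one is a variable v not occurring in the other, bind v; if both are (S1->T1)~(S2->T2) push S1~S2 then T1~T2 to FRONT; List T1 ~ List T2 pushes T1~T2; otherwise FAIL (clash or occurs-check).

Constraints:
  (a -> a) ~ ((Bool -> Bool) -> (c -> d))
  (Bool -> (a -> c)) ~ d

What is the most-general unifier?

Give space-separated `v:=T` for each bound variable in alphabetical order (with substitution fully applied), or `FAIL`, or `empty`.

step 1: unify (a -> a) ~ ((Bool -> Bool) -> (c -> d))  [subst: {-} | 1 pending]
  -> decompose arrow: push a~(Bool -> Bool), a~(c -> d)
step 2: unify a ~ (Bool -> Bool)  [subst: {-} | 2 pending]
  bind a := (Bool -> Bool)
step 3: unify (Bool -> Bool) ~ (c -> d)  [subst: {a:=(Bool -> Bool)} | 1 pending]
  -> decompose arrow: push Bool~c, Bool~d
step 4: unify Bool ~ c  [subst: {a:=(Bool -> Bool)} | 2 pending]
  bind c := Bool
step 5: unify Bool ~ d  [subst: {a:=(Bool -> Bool), c:=Bool} | 1 pending]
  bind d := Bool
step 6: unify (Bool -> ((Bool -> Bool) -> Bool)) ~ Bool  [subst: {a:=(Bool -> Bool), c:=Bool, d:=Bool} | 0 pending]
  clash: (Bool -> ((Bool -> Bool) -> Bool)) vs Bool

Answer: FAIL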